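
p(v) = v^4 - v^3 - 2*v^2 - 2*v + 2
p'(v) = 4*v^3 - 3*v^2 - 4*v - 2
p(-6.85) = 2445.00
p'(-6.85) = -1401.04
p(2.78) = 19.23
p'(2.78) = 49.63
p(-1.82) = 16.02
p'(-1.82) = -28.77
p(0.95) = -1.75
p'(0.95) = -5.08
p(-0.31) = 2.47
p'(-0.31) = -1.17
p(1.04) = -2.20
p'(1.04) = -4.91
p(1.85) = -3.16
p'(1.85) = 5.66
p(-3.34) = 148.08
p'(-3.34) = -171.15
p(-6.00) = 1454.00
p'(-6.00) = -950.00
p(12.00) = 18698.00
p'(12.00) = 6430.00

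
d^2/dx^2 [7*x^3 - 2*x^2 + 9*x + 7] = 42*x - 4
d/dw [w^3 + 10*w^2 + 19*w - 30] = 3*w^2 + 20*w + 19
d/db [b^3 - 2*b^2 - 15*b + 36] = 3*b^2 - 4*b - 15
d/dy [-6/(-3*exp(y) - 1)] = -18*exp(y)/(3*exp(y) + 1)^2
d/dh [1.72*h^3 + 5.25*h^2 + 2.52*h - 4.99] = 5.16*h^2 + 10.5*h + 2.52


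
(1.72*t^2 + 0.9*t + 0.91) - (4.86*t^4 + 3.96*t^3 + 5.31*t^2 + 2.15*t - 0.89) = -4.86*t^4 - 3.96*t^3 - 3.59*t^2 - 1.25*t + 1.8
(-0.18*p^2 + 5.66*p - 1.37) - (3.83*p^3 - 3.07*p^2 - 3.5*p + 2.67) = -3.83*p^3 + 2.89*p^2 + 9.16*p - 4.04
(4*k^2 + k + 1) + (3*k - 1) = 4*k^2 + 4*k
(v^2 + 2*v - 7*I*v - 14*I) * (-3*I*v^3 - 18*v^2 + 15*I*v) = -3*I*v^5 - 39*v^4 - 6*I*v^4 - 78*v^3 + 141*I*v^3 + 105*v^2 + 282*I*v^2 + 210*v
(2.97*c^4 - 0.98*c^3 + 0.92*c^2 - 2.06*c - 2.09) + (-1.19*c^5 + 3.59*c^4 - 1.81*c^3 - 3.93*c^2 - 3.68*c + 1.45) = -1.19*c^5 + 6.56*c^4 - 2.79*c^3 - 3.01*c^2 - 5.74*c - 0.64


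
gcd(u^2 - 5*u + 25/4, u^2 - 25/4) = u - 5/2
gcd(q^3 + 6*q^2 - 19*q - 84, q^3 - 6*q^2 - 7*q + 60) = q^2 - q - 12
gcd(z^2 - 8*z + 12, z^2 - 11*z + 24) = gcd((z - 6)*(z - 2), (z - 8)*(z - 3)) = 1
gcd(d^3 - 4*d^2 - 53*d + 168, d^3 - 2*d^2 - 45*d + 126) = d^2 + 4*d - 21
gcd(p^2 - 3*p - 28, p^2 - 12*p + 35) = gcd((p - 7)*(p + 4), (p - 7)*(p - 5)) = p - 7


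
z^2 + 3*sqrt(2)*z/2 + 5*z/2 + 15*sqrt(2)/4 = (z + 5/2)*(z + 3*sqrt(2)/2)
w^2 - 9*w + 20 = (w - 5)*(w - 4)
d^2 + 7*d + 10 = (d + 2)*(d + 5)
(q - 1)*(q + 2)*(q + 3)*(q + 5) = q^4 + 9*q^3 + 21*q^2 - q - 30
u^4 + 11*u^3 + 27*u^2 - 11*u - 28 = (u - 1)*(u + 1)*(u + 4)*(u + 7)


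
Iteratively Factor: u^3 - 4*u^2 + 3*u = (u - 3)*(u^2 - u) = (u - 3)*(u - 1)*(u)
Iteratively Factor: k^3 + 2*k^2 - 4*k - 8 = (k + 2)*(k^2 - 4) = (k - 2)*(k + 2)*(k + 2)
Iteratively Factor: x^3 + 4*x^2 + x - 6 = (x + 3)*(x^2 + x - 2) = (x + 2)*(x + 3)*(x - 1)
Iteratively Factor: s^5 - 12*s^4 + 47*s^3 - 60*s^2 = (s)*(s^4 - 12*s^3 + 47*s^2 - 60*s) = s*(s - 3)*(s^3 - 9*s^2 + 20*s) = s*(s - 5)*(s - 3)*(s^2 - 4*s) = s^2*(s - 5)*(s - 3)*(s - 4)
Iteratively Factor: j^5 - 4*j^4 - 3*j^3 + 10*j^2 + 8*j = (j - 2)*(j^4 - 2*j^3 - 7*j^2 - 4*j) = (j - 2)*(j + 1)*(j^3 - 3*j^2 - 4*j) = j*(j - 2)*(j + 1)*(j^2 - 3*j - 4) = j*(j - 4)*(j - 2)*(j + 1)*(j + 1)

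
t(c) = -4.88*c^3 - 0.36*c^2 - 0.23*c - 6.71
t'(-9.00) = -1179.59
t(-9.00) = 3523.72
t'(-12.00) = -2099.75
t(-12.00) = 8376.85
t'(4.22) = -263.98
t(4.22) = -380.83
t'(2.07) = -64.45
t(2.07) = -52.01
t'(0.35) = -2.28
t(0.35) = -7.04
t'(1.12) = -19.40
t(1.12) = -14.28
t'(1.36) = -28.29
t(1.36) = -19.96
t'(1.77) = -47.37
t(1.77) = -35.31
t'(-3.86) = -215.58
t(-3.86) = 269.47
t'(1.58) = -37.91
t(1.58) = -27.22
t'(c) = -14.64*c^2 - 0.72*c - 0.23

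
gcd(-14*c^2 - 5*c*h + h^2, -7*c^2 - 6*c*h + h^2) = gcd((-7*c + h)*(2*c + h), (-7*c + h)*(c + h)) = 7*c - h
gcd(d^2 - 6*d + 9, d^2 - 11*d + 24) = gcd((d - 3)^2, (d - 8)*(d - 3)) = d - 3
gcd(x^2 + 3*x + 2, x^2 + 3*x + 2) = x^2 + 3*x + 2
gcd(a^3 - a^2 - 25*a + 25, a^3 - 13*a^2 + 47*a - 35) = a^2 - 6*a + 5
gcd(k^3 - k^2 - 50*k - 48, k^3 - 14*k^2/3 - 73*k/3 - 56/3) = k^2 - 7*k - 8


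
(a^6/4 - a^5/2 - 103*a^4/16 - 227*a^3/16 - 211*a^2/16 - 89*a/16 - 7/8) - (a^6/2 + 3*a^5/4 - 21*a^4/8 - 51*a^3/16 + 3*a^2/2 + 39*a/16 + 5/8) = -a^6/4 - 5*a^5/4 - 61*a^4/16 - 11*a^3 - 235*a^2/16 - 8*a - 3/2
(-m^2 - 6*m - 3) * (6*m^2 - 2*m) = -6*m^4 - 34*m^3 - 6*m^2 + 6*m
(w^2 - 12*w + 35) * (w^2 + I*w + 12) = w^4 - 12*w^3 + I*w^3 + 47*w^2 - 12*I*w^2 - 144*w + 35*I*w + 420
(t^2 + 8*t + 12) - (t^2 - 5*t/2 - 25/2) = 21*t/2 + 49/2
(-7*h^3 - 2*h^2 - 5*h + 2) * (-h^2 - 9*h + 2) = 7*h^5 + 65*h^4 + 9*h^3 + 39*h^2 - 28*h + 4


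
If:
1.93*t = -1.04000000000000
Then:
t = -0.54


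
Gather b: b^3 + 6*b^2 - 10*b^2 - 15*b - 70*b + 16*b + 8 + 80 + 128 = b^3 - 4*b^2 - 69*b + 216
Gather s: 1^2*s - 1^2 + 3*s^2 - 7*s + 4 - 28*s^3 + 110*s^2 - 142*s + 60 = -28*s^3 + 113*s^2 - 148*s + 63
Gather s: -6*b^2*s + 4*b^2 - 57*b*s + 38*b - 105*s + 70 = 4*b^2 + 38*b + s*(-6*b^2 - 57*b - 105) + 70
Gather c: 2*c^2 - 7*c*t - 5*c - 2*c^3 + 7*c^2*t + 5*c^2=-2*c^3 + c^2*(7*t + 7) + c*(-7*t - 5)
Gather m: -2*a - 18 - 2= -2*a - 20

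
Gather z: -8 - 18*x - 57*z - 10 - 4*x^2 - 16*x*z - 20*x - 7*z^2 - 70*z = -4*x^2 - 38*x - 7*z^2 + z*(-16*x - 127) - 18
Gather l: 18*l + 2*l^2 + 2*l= 2*l^2 + 20*l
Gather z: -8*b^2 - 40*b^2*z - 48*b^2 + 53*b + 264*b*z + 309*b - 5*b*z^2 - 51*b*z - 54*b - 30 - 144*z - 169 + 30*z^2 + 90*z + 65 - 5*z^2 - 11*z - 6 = -56*b^2 + 308*b + z^2*(25 - 5*b) + z*(-40*b^2 + 213*b - 65) - 140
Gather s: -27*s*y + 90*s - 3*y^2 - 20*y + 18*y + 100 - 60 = s*(90 - 27*y) - 3*y^2 - 2*y + 40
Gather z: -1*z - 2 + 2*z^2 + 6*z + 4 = 2*z^2 + 5*z + 2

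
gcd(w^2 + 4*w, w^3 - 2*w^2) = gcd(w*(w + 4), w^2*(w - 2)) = w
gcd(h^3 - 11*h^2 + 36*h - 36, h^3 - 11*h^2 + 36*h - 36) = h^3 - 11*h^2 + 36*h - 36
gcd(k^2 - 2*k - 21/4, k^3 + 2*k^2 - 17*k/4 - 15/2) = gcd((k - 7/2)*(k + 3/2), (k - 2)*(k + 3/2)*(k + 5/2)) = k + 3/2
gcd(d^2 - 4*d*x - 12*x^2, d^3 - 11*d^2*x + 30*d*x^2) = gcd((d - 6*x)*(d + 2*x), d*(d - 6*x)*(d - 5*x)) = -d + 6*x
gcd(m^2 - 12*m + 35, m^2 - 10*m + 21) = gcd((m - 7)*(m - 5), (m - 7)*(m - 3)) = m - 7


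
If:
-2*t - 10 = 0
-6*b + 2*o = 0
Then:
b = o/3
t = -5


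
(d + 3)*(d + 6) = d^2 + 9*d + 18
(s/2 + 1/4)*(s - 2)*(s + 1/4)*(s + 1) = s^4/2 - s^3/8 - 21*s^2/16 - 13*s/16 - 1/8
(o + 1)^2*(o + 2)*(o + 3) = o^4 + 7*o^3 + 17*o^2 + 17*o + 6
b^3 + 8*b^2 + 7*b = b*(b + 1)*(b + 7)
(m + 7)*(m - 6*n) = m^2 - 6*m*n + 7*m - 42*n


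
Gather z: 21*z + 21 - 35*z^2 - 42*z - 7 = -35*z^2 - 21*z + 14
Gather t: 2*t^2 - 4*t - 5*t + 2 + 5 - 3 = 2*t^2 - 9*t + 4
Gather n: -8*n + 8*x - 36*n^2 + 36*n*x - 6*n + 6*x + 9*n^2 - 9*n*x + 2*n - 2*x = -27*n^2 + n*(27*x - 12) + 12*x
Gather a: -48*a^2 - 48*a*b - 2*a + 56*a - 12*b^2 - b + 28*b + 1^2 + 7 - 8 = -48*a^2 + a*(54 - 48*b) - 12*b^2 + 27*b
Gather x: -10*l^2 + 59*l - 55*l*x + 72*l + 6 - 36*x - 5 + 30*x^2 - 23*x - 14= -10*l^2 + 131*l + 30*x^2 + x*(-55*l - 59) - 13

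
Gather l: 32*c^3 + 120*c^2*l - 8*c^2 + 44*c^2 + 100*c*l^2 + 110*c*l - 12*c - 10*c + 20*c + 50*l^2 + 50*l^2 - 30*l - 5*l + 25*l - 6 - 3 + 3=32*c^3 + 36*c^2 - 2*c + l^2*(100*c + 100) + l*(120*c^2 + 110*c - 10) - 6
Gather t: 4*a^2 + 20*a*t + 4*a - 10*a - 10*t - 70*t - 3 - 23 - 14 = 4*a^2 - 6*a + t*(20*a - 80) - 40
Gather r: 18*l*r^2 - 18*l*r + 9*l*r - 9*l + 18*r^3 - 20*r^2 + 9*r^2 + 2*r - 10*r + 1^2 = -9*l + 18*r^3 + r^2*(18*l - 11) + r*(-9*l - 8) + 1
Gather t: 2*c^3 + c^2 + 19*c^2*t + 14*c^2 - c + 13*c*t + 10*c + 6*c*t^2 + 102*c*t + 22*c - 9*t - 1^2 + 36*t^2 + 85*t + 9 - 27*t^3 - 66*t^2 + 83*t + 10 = 2*c^3 + 15*c^2 + 31*c - 27*t^3 + t^2*(6*c - 30) + t*(19*c^2 + 115*c + 159) + 18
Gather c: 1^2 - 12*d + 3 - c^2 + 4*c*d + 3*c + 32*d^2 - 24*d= -c^2 + c*(4*d + 3) + 32*d^2 - 36*d + 4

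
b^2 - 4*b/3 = b*(b - 4/3)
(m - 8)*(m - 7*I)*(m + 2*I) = m^3 - 8*m^2 - 5*I*m^2 + 14*m + 40*I*m - 112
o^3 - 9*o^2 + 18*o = o*(o - 6)*(o - 3)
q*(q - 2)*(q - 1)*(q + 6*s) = q^4 + 6*q^3*s - 3*q^3 - 18*q^2*s + 2*q^2 + 12*q*s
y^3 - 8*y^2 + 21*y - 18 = (y - 3)^2*(y - 2)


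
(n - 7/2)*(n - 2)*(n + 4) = n^3 - 3*n^2/2 - 15*n + 28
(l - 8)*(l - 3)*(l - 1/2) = l^3 - 23*l^2/2 + 59*l/2 - 12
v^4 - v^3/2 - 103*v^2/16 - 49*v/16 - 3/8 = (v - 3)*(v + 1/4)^2*(v + 2)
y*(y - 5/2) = y^2 - 5*y/2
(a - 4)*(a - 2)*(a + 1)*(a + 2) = a^4 - 3*a^3 - 8*a^2 + 12*a + 16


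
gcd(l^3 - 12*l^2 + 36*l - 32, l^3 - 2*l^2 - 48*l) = l - 8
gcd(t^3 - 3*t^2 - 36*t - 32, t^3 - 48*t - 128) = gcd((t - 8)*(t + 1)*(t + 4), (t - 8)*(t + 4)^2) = t^2 - 4*t - 32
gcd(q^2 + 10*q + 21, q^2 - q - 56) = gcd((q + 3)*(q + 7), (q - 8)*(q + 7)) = q + 7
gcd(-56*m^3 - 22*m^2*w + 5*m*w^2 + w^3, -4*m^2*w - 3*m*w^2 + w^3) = -4*m + w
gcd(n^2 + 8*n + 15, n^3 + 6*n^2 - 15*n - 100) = n + 5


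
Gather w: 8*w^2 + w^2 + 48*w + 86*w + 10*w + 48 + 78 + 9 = 9*w^2 + 144*w + 135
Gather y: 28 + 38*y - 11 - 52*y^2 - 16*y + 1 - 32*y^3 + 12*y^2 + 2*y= -32*y^3 - 40*y^2 + 24*y + 18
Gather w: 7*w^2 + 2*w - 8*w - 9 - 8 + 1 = 7*w^2 - 6*w - 16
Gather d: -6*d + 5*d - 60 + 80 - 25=-d - 5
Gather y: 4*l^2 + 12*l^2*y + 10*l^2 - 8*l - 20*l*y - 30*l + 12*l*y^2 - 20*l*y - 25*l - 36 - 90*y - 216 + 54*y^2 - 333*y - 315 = 14*l^2 - 63*l + y^2*(12*l + 54) + y*(12*l^2 - 40*l - 423) - 567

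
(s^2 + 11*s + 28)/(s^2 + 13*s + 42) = (s + 4)/(s + 6)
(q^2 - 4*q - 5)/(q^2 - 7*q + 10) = (q + 1)/(q - 2)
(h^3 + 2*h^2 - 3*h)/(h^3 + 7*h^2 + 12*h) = (h - 1)/(h + 4)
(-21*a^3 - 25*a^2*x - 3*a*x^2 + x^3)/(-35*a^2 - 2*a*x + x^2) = (3*a^2 + 4*a*x + x^2)/(5*a + x)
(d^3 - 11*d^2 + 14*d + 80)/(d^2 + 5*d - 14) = (d^3 - 11*d^2 + 14*d + 80)/(d^2 + 5*d - 14)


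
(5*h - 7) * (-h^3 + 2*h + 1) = -5*h^4 + 7*h^3 + 10*h^2 - 9*h - 7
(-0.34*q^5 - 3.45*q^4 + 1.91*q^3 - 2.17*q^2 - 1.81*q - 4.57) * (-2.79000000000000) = 0.9486*q^5 + 9.6255*q^4 - 5.3289*q^3 + 6.0543*q^2 + 5.0499*q + 12.7503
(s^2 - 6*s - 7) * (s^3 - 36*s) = s^5 - 6*s^4 - 43*s^3 + 216*s^2 + 252*s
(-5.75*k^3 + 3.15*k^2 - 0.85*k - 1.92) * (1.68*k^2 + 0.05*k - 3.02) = -9.66*k^5 + 5.0045*k^4 + 16.0945*k^3 - 12.7811*k^2 + 2.471*k + 5.7984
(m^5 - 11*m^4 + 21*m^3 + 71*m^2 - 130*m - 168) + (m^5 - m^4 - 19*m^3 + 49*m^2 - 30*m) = 2*m^5 - 12*m^4 + 2*m^3 + 120*m^2 - 160*m - 168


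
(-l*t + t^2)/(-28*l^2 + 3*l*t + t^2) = t*(-l + t)/(-28*l^2 + 3*l*t + t^2)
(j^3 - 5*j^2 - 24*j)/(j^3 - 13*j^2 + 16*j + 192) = j/(j - 8)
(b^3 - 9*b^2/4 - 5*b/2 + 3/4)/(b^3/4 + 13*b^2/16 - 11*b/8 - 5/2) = 4*(4*b^3 - 9*b^2 - 10*b + 3)/(4*b^3 + 13*b^2 - 22*b - 40)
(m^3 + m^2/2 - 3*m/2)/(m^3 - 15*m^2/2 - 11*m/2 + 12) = m/(m - 8)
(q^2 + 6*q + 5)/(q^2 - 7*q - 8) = (q + 5)/(q - 8)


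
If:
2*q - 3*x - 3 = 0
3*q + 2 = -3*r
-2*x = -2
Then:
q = 3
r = -11/3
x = 1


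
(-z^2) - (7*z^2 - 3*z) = -8*z^2 + 3*z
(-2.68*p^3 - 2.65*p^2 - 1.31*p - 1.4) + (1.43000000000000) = -2.68*p^3 - 2.65*p^2 - 1.31*p + 0.03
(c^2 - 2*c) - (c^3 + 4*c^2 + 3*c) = -c^3 - 3*c^2 - 5*c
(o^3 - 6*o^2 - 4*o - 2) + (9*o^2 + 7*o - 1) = o^3 + 3*o^2 + 3*o - 3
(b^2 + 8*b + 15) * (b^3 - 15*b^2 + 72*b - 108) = b^5 - 7*b^4 - 33*b^3 + 243*b^2 + 216*b - 1620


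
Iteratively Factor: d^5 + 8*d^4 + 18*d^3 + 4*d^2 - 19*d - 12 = (d + 1)*(d^4 + 7*d^3 + 11*d^2 - 7*d - 12) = (d - 1)*(d + 1)*(d^3 + 8*d^2 + 19*d + 12) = (d - 1)*(d + 1)*(d + 4)*(d^2 + 4*d + 3) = (d - 1)*(d + 1)*(d + 3)*(d + 4)*(d + 1)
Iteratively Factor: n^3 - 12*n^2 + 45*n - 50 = (n - 2)*(n^2 - 10*n + 25) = (n - 5)*(n - 2)*(n - 5)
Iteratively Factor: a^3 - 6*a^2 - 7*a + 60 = (a - 5)*(a^2 - a - 12) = (a - 5)*(a + 3)*(a - 4)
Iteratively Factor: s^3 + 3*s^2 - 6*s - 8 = (s + 4)*(s^2 - s - 2) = (s + 1)*(s + 4)*(s - 2)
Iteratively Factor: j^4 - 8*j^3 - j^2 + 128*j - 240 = (j + 4)*(j^3 - 12*j^2 + 47*j - 60) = (j - 4)*(j + 4)*(j^2 - 8*j + 15) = (j - 4)*(j - 3)*(j + 4)*(j - 5)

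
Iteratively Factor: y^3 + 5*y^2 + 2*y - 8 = (y + 4)*(y^2 + y - 2) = (y - 1)*(y + 4)*(y + 2)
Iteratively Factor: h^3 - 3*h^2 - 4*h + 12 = (h + 2)*(h^2 - 5*h + 6) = (h - 3)*(h + 2)*(h - 2)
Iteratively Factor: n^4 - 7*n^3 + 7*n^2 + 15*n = (n)*(n^3 - 7*n^2 + 7*n + 15) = n*(n + 1)*(n^2 - 8*n + 15) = n*(n - 5)*(n + 1)*(n - 3)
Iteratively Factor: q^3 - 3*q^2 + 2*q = (q - 2)*(q^2 - q) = q*(q - 2)*(q - 1)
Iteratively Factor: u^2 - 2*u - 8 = (u - 4)*(u + 2)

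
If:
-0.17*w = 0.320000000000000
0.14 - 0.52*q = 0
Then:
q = 0.27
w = -1.88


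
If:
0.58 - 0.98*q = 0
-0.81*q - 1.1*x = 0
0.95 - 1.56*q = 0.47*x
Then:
No Solution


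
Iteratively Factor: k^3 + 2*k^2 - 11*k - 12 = (k + 4)*(k^2 - 2*k - 3) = (k + 1)*(k + 4)*(k - 3)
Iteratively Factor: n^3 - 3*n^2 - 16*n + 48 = (n - 4)*(n^2 + n - 12) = (n - 4)*(n + 4)*(n - 3)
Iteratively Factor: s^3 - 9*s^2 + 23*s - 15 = (s - 5)*(s^2 - 4*s + 3) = (s - 5)*(s - 1)*(s - 3)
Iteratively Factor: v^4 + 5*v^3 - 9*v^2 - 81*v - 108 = (v + 3)*(v^3 + 2*v^2 - 15*v - 36) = (v + 3)^2*(v^2 - v - 12) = (v + 3)^3*(v - 4)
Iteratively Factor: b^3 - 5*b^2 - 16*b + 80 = (b - 4)*(b^2 - b - 20) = (b - 4)*(b + 4)*(b - 5)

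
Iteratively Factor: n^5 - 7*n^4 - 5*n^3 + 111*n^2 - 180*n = (n + 4)*(n^4 - 11*n^3 + 39*n^2 - 45*n) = (n - 3)*(n + 4)*(n^3 - 8*n^2 + 15*n) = (n - 3)^2*(n + 4)*(n^2 - 5*n) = (n - 5)*(n - 3)^2*(n + 4)*(n)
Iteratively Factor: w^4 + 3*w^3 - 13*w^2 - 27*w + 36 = (w - 1)*(w^3 + 4*w^2 - 9*w - 36) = (w - 1)*(w + 3)*(w^2 + w - 12) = (w - 1)*(w + 3)*(w + 4)*(w - 3)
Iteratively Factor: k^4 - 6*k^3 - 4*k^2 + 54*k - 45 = (k - 1)*(k^3 - 5*k^2 - 9*k + 45) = (k - 5)*(k - 1)*(k^2 - 9) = (k - 5)*(k - 3)*(k - 1)*(k + 3)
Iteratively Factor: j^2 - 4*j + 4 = (j - 2)*(j - 2)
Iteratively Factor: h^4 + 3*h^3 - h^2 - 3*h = (h)*(h^3 + 3*h^2 - h - 3) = h*(h + 3)*(h^2 - 1) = h*(h - 1)*(h + 3)*(h + 1)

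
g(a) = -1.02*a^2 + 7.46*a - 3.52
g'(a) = 7.46 - 2.04*a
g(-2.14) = -24.16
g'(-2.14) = 11.83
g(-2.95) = -34.40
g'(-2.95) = 13.48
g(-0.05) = -3.90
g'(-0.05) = 7.56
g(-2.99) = -34.94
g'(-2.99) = 13.56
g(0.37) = -0.90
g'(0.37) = 6.71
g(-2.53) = -28.92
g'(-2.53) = 12.62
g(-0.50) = -7.50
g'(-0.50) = 8.48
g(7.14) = -2.25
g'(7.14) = -7.11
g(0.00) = -3.52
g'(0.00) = 7.46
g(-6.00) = -85.00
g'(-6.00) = 19.70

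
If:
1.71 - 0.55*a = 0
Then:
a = 3.11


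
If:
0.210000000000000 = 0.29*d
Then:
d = 0.72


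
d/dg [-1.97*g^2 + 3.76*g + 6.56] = 3.76 - 3.94*g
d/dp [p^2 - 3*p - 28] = 2*p - 3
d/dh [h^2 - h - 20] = 2*h - 1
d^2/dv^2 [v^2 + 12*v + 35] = 2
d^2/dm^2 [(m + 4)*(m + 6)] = 2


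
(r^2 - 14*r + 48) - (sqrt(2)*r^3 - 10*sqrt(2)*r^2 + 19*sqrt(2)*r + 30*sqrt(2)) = -sqrt(2)*r^3 + r^2 + 10*sqrt(2)*r^2 - 19*sqrt(2)*r - 14*r - 30*sqrt(2) + 48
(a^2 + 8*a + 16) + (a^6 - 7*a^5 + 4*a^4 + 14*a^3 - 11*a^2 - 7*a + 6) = a^6 - 7*a^5 + 4*a^4 + 14*a^3 - 10*a^2 + a + 22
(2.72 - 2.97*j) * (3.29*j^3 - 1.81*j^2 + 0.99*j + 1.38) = -9.7713*j^4 + 14.3245*j^3 - 7.8635*j^2 - 1.4058*j + 3.7536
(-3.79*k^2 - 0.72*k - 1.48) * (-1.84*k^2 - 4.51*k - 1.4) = 6.9736*k^4 + 18.4177*k^3 + 11.2764*k^2 + 7.6828*k + 2.072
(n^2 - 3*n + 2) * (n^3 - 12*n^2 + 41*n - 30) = n^5 - 15*n^4 + 79*n^3 - 177*n^2 + 172*n - 60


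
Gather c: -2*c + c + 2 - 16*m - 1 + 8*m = -c - 8*m + 1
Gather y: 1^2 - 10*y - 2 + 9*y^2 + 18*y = 9*y^2 + 8*y - 1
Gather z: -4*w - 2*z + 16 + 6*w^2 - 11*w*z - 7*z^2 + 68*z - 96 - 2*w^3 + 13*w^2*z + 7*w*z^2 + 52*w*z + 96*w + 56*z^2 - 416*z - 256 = -2*w^3 + 6*w^2 + 92*w + z^2*(7*w + 49) + z*(13*w^2 + 41*w - 350) - 336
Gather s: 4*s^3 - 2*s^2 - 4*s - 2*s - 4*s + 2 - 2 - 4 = 4*s^3 - 2*s^2 - 10*s - 4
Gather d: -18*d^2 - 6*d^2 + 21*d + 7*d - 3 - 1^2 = -24*d^2 + 28*d - 4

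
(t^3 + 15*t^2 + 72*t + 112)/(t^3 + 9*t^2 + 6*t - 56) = (t + 4)/(t - 2)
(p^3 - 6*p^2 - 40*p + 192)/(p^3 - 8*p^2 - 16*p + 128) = (p + 6)/(p + 4)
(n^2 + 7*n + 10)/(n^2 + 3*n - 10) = (n + 2)/(n - 2)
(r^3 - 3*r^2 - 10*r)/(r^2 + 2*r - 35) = r*(r + 2)/(r + 7)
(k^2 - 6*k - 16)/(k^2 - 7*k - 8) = (k + 2)/(k + 1)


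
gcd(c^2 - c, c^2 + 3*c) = c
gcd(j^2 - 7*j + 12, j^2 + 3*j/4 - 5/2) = 1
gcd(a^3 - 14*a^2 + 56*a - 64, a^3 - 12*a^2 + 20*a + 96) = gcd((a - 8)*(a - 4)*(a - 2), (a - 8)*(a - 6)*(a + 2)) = a - 8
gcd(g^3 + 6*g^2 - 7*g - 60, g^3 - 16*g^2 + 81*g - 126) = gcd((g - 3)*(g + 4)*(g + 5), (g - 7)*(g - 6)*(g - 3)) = g - 3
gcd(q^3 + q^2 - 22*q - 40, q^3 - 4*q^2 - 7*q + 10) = q^2 - 3*q - 10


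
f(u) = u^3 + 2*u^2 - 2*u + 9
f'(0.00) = -2.00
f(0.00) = 9.00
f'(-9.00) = 205.00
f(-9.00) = -540.00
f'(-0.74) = -3.32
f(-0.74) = 11.17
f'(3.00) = 37.00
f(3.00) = 48.00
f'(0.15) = -1.33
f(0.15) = 8.75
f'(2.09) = 19.46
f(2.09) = 22.69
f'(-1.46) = -1.45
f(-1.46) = 13.07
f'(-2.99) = 12.86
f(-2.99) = 6.13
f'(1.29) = 8.15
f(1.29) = 11.89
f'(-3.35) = 18.27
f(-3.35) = 0.55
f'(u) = 3*u^2 + 4*u - 2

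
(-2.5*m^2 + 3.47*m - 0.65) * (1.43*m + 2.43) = -3.575*m^3 - 1.1129*m^2 + 7.5026*m - 1.5795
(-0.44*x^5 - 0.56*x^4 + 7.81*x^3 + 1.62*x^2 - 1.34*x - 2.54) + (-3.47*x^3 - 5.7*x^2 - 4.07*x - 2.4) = -0.44*x^5 - 0.56*x^4 + 4.34*x^3 - 4.08*x^2 - 5.41*x - 4.94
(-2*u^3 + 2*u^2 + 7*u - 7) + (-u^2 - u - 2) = -2*u^3 + u^2 + 6*u - 9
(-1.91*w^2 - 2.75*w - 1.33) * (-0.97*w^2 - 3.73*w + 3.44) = 1.8527*w^4 + 9.7918*w^3 + 4.9772*w^2 - 4.4991*w - 4.5752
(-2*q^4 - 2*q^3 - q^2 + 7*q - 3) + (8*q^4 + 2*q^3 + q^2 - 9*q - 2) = 6*q^4 - 2*q - 5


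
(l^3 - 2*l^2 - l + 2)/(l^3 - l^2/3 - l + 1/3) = 3*(l - 2)/(3*l - 1)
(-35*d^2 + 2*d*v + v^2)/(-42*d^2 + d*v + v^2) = (-5*d + v)/(-6*d + v)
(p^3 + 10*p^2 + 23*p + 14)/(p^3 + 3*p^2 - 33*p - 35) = (p + 2)/(p - 5)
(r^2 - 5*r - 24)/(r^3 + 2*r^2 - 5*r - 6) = (r - 8)/(r^2 - r - 2)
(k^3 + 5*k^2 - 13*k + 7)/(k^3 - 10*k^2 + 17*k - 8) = (k + 7)/(k - 8)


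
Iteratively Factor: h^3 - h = (h - 1)*(h^2 + h) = h*(h - 1)*(h + 1)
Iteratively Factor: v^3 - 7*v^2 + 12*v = (v - 3)*(v^2 - 4*v) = (v - 4)*(v - 3)*(v)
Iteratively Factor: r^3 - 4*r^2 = (r)*(r^2 - 4*r) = r^2*(r - 4)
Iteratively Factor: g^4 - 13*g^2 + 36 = (g + 2)*(g^3 - 2*g^2 - 9*g + 18) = (g - 3)*(g + 2)*(g^2 + g - 6) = (g - 3)*(g + 2)*(g + 3)*(g - 2)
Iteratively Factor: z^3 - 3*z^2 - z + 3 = (z - 1)*(z^2 - 2*z - 3) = (z - 3)*(z - 1)*(z + 1)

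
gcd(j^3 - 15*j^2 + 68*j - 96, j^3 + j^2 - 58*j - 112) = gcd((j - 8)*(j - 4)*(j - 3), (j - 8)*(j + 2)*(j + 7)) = j - 8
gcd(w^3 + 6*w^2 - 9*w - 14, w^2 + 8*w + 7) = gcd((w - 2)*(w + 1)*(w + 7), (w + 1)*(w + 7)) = w^2 + 8*w + 7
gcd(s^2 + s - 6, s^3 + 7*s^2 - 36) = s^2 + s - 6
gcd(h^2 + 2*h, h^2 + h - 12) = 1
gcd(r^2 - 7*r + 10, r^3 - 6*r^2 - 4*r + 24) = r - 2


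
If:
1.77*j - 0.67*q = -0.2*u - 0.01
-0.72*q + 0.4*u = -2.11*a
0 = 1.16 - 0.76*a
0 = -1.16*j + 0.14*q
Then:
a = 1.53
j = -2.00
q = -16.60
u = -37.94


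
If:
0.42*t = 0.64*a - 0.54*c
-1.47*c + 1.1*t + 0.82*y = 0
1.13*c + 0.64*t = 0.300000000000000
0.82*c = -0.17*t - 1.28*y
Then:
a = 0.27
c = 0.12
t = 0.25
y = -0.11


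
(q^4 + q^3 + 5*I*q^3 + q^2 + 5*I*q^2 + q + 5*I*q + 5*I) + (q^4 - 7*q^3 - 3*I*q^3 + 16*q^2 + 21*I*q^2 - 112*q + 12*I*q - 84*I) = 2*q^4 - 6*q^3 + 2*I*q^3 + 17*q^2 + 26*I*q^2 - 111*q + 17*I*q - 79*I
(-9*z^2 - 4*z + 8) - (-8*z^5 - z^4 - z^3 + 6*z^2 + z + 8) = 8*z^5 + z^4 + z^3 - 15*z^2 - 5*z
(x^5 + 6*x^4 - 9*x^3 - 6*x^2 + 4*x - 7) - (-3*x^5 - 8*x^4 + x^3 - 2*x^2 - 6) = 4*x^5 + 14*x^4 - 10*x^3 - 4*x^2 + 4*x - 1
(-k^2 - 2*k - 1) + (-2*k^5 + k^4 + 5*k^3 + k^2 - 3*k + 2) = -2*k^5 + k^4 + 5*k^3 - 5*k + 1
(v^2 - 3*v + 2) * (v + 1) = v^3 - 2*v^2 - v + 2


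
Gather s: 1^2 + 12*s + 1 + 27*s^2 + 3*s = 27*s^2 + 15*s + 2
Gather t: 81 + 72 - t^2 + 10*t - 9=-t^2 + 10*t + 144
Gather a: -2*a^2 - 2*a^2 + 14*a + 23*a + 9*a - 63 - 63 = -4*a^2 + 46*a - 126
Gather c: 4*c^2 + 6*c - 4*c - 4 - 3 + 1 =4*c^2 + 2*c - 6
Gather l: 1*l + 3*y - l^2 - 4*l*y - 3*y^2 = -l^2 + l*(1 - 4*y) - 3*y^2 + 3*y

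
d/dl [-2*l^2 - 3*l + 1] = -4*l - 3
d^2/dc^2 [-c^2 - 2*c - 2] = -2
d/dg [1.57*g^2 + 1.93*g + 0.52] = 3.14*g + 1.93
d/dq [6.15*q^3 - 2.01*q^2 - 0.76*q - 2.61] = 18.45*q^2 - 4.02*q - 0.76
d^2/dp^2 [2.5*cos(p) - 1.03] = -2.5*cos(p)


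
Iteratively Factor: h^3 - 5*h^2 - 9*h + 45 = (h + 3)*(h^2 - 8*h + 15) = (h - 3)*(h + 3)*(h - 5)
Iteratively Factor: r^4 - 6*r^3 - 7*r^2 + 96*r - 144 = (r - 4)*(r^3 - 2*r^2 - 15*r + 36) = (r - 4)*(r + 4)*(r^2 - 6*r + 9) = (r - 4)*(r - 3)*(r + 4)*(r - 3)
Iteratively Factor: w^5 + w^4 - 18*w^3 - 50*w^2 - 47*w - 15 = (w - 5)*(w^4 + 6*w^3 + 12*w^2 + 10*w + 3) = (w - 5)*(w + 1)*(w^3 + 5*w^2 + 7*w + 3) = (w - 5)*(w + 1)*(w + 3)*(w^2 + 2*w + 1) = (w - 5)*(w + 1)^2*(w + 3)*(w + 1)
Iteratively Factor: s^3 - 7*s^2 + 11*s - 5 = (s - 1)*(s^2 - 6*s + 5) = (s - 5)*(s - 1)*(s - 1)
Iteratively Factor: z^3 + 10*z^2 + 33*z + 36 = (z + 3)*(z^2 + 7*z + 12) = (z + 3)*(z + 4)*(z + 3)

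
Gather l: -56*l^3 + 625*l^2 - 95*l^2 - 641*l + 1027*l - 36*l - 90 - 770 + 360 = -56*l^3 + 530*l^2 + 350*l - 500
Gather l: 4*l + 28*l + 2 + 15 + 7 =32*l + 24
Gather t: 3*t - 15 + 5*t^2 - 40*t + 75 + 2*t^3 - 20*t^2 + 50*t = 2*t^3 - 15*t^2 + 13*t + 60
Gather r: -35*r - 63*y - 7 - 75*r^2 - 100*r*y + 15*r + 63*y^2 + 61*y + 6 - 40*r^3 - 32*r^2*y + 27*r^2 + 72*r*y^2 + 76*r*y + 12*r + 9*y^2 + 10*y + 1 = -40*r^3 + r^2*(-32*y - 48) + r*(72*y^2 - 24*y - 8) + 72*y^2 + 8*y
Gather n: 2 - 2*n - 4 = -2*n - 2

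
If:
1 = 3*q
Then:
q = 1/3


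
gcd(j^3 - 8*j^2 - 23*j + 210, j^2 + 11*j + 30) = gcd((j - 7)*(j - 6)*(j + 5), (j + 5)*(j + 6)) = j + 5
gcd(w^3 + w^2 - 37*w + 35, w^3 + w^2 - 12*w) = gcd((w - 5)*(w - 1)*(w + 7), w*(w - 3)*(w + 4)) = 1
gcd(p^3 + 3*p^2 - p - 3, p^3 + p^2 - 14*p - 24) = p + 3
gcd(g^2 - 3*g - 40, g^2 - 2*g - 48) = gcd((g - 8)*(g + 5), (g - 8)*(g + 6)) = g - 8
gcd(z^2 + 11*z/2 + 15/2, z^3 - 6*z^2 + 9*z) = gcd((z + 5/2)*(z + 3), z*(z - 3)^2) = 1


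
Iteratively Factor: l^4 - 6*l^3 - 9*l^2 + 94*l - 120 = (l - 3)*(l^3 - 3*l^2 - 18*l + 40) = (l - 3)*(l + 4)*(l^2 - 7*l + 10) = (l - 5)*(l - 3)*(l + 4)*(l - 2)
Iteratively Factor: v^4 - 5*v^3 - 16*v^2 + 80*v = (v - 5)*(v^3 - 16*v) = (v - 5)*(v - 4)*(v^2 + 4*v) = v*(v - 5)*(v - 4)*(v + 4)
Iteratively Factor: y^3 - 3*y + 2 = (y - 1)*(y^2 + y - 2) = (y - 1)*(y + 2)*(y - 1)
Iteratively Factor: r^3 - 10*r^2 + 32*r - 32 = (r - 4)*(r^2 - 6*r + 8) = (r - 4)*(r - 2)*(r - 4)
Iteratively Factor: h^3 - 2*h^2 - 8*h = (h + 2)*(h^2 - 4*h) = (h - 4)*(h + 2)*(h)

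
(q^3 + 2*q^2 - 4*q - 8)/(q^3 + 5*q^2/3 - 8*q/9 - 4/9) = 9*(q^2 - 4)/(9*q^2 - 3*q - 2)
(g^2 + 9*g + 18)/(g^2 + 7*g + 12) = (g + 6)/(g + 4)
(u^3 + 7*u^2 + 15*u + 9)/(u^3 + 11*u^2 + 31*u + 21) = (u + 3)/(u + 7)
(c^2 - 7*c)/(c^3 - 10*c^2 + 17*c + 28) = c/(c^2 - 3*c - 4)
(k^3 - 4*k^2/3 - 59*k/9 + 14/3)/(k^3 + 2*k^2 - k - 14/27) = 3*(k - 3)/(3*k + 1)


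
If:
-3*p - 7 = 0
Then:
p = -7/3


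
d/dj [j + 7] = 1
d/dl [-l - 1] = -1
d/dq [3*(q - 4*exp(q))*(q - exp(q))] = -15*q*exp(q) + 6*q + 24*exp(2*q) - 15*exp(q)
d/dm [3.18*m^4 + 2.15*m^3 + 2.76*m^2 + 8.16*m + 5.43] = 12.72*m^3 + 6.45*m^2 + 5.52*m + 8.16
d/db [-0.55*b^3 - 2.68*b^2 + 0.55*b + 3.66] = -1.65*b^2 - 5.36*b + 0.55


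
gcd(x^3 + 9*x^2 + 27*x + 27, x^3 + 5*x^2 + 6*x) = x + 3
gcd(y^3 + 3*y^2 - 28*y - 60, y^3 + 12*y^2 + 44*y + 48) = y^2 + 8*y + 12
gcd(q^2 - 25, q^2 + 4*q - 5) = q + 5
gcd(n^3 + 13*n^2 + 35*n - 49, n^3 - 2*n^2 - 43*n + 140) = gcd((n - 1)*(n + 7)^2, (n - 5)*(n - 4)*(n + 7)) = n + 7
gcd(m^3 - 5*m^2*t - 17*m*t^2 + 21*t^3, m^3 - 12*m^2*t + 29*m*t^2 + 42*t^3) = -m + 7*t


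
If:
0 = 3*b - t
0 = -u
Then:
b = t/3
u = 0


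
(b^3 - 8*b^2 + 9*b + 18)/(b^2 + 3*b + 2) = (b^2 - 9*b + 18)/(b + 2)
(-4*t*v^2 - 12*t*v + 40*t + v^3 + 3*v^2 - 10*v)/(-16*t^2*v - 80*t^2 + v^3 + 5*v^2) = (v - 2)/(4*t + v)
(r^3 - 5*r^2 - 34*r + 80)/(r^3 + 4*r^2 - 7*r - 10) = (r - 8)/(r + 1)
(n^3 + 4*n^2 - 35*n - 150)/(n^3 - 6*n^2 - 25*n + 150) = (n + 5)/(n - 5)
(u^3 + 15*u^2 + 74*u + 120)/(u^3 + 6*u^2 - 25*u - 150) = (u + 4)/(u - 5)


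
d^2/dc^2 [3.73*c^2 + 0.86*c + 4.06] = 7.46000000000000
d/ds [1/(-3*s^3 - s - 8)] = (9*s^2 + 1)/(3*s^3 + s + 8)^2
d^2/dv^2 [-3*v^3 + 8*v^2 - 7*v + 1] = 16 - 18*v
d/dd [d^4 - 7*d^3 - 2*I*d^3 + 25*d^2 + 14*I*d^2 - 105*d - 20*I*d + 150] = 4*d^3 + d^2*(-21 - 6*I) + d*(50 + 28*I) - 105 - 20*I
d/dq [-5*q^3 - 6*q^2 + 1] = 3*q*(-5*q - 4)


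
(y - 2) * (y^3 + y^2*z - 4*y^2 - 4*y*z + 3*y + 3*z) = y^4 + y^3*z - 6*y^3 - 6*y^2*z + 11*y^2 + 11*y*z - 6*y - 6*z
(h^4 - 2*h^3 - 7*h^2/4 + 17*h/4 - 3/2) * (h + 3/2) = h^5 - h^4/2 - 19*h^3/4 + 13*h^2/8 + 39*h/8 - 9/4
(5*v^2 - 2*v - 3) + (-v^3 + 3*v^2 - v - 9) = -v^3 + 8*v^2 - 3*v - 12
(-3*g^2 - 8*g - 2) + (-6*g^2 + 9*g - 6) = -9*g^2 + g - 8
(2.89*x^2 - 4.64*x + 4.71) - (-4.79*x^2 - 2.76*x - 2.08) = 7.68*x^2 - 1.88*x + 6.79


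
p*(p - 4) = p^2 - 4*p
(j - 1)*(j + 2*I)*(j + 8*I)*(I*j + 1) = I*j^4 - 9*j^3 - I*j^3 + 9*j^2 - 6*I*j^2 - 16*j + 6*I*j + 16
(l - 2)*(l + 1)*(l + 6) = l^3 + 5*l^2 - 8*l - 12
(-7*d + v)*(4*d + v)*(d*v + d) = -28*d^3*v - 28*d^3 - 3*d^2*v^2 - 3*d^2*v + d*v^3 + d*v^2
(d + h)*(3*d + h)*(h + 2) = 3*d^2*h + 6*d^2 + 4*d*h^2 + 8*d*h + h^3 + 2*h^2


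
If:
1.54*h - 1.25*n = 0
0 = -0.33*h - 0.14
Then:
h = -0.42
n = -0.52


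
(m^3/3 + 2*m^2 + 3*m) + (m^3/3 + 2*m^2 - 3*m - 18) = 2*m^3/3 + 4*m^2 - 18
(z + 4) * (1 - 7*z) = -7*z^2 - 27*z + 4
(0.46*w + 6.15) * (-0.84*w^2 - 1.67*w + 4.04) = -0.3864*w^3 - 5.9342*w^2 - 8.4121*w + 24.846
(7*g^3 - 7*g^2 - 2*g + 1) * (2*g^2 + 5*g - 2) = 14*g^5 + 21*g^4 - 53*g^3 + 6*g^2 + 9*g - 2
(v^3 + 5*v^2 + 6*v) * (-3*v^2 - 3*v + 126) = -3*v^5 - 18*v^4 + 93*v^3 + 612*v^2 + 756*v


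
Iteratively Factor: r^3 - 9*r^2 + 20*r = (r)*(r^2 - 9*r + 20) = r*(r - 5)*(r - 4)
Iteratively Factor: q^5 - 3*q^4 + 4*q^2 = (q + 1)*(q^4 - 4*q^3 + 4*q^2) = (q - 2)*(q + 1)*(q^3 - 2*q^2) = q*(q - 2)*(q + 1)*(q^2 - 2*q) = q*(q - 2)^2*(q + 1)*(q)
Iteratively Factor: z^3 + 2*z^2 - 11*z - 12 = (z + 1)*(z^2 + z - 12) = (z + 1)*(z + 4)*(z - 3)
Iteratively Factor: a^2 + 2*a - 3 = (a - 1)*(a + 3)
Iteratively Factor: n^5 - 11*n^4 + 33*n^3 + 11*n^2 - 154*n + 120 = (n - 5)*(n^4 - 6*n^3 + 3*n^2 + 26*n - 24) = (n - 5)*(n + 2)*(n^3 - 8*n^2 + 19*n - 12) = (n - 5)*(n - 1)*(n + 2)*(n^2 - 7*n + 12) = (n - 5)*(n - 3)*(n - 1)*(n + 2)*(n - 4)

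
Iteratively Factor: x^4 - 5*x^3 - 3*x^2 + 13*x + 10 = (x + 1)*(x^3 - 6*x^2 + 3*x + 10) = (x + 1)^2*(x^2 - 7*x + 10) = (x - 2)*(x + 1)^2*(x - 5)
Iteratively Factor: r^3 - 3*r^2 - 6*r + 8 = (r + 2)*(r^2 - 5*r + 4) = (r - 1)*(r + 2)*(r - 4)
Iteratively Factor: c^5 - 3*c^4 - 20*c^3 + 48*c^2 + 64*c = (c - 4)*(c^4 + c^3 - 16*c^2 - 16*c) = (c - 4)*(c + 1)*(c^3 - 16*c) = (c - 4)*(c + 1)*(c + 4)*(c^2 - 4*c) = c*(c - 4)*(c + 1)*(c + 4)*(c - 4)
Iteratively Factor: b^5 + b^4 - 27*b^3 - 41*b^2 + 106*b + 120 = (b + 4)*(b^4 - 3*b^3 - 15*b^2 + 19*b + 30) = (b + 1)*(b + 4)*(b^3 - 4*b^2 - 11*b + 30) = (b - 5)*(b + 1)*(b + 4)*(b^2 + b - 6) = (b - 5)*(b + 1)*(b + 3)*(b + 4)*(b - 2)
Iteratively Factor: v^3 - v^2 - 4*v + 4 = (v - 2)*(v^2 + v - 2) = (v - 2)*(v + 2)*(v - 1)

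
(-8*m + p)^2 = 64*m^2 - 16*m*p + p^2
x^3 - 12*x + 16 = (x - 2)^2*(x + 4)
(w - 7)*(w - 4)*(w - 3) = w^3 - 14*w^2 + 61*w - 84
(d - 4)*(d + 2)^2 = d^3 - 12*d - 16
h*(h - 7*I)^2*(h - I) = h^4 - 15*I*h^3 - 63*h^2 + 49*I*h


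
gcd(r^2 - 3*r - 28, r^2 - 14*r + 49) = r - 7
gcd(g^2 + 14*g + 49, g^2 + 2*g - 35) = g + 7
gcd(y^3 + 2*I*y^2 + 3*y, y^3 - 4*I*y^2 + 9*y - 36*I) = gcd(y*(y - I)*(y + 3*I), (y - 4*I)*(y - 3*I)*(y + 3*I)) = y + 3*I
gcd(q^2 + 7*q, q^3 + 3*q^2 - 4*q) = q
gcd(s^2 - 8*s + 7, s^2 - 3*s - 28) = s - 7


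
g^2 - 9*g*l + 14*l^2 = (g - 7*l)*(g - 2*l)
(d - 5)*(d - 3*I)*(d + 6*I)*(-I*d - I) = -I*d^4 + 3*d^3 + 4*I*d^3 - 12*d^2 - 13*I*d^2 - 15*d + 72*I*d + 90*I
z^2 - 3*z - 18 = (z - 6)*(z + 3)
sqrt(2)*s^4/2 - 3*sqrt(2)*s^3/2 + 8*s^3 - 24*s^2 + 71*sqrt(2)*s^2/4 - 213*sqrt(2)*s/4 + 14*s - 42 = (s - 3)*(s + 7*sqrt(2)/2)*(s + 4*sqrt(2))*(sqrt(2)*s/2 + 1/2)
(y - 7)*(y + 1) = y^2 - 6*y - 7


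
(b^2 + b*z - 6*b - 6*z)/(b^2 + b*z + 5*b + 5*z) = (b - 6)/(b + 5)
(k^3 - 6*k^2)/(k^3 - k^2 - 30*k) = k/(k + 5)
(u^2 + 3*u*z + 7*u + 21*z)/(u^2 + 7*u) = (u + 3*z)/u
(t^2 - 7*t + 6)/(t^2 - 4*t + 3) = (t - 6)/(t - 3)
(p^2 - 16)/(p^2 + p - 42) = (p^2 - 16)/(p^2 + p - 42)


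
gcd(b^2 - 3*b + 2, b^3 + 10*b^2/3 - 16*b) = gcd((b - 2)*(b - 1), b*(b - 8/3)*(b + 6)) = 1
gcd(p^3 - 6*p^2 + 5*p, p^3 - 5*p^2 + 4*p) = p^2 - p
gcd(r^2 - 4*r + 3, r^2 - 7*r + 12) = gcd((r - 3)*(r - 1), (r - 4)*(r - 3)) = r - 3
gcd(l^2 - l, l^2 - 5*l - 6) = 1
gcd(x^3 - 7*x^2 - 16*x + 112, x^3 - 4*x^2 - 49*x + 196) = x^2 - 11*x + 28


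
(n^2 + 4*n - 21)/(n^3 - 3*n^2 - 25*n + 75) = (n + 7)/(n^2 - 25)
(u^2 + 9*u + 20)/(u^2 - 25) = (u + 4)/(u - 5)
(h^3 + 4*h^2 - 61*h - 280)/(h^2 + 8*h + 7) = (h^2 - 3*h - 40)/(h + 1)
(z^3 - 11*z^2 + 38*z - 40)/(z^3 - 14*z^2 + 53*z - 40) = (z^2 - 6*z + 8)/(z^2 - 9*z + 8)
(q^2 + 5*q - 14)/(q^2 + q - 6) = (q + 7)/(q + 3)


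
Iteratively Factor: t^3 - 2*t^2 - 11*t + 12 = (t + 3)*(t^2 - 5*t + 4) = (t - 4)*(t + 3)*(t - 1)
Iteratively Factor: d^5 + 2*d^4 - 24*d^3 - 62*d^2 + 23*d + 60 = (d + 4)*(d^4 - 2*d^3 - 16*d^2 + 2*d + 15) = (d - 5)*(d + 4)*(d^3 + 3*d^2 - d - 3) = (d - 5)*(d - 1)*(d + 4)*(d^2 + 4*d + 3) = (d - 5)*(d - 1)*(d + 1)*(d + 4)*(d + 3)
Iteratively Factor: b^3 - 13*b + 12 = (b + 4)*(b^2 - 4*b + 3) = (b - 3)*(b + 4)*(b - 1)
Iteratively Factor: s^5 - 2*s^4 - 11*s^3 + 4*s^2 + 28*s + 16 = (s - 4)*(s^4 + 2*s^3 - 3*s^2 - 8*s - 4) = (s - 4)*(s + 1)*(s^3 + s^2 - 4*s - 4) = (s - 4)*(s + 1)*(s + 2)*(s^2 - s - 2) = (s - 4)*(s + 1)^2*(s + 2)*(s - 2)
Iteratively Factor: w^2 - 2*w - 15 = (w + 3)*(w - 5)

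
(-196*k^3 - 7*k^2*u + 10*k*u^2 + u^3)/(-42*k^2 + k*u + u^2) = (-28*k^2 + 3*k*u + u^2)/(-6*k + u)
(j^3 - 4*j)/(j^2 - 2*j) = j + 2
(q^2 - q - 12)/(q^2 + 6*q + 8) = (q^2 - q - 12)/(q^2 + 6*q + 8)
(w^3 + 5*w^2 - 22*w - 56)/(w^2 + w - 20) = (w^2 + 9*w + 14)/(w + 5)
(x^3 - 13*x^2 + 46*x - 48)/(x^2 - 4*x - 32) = (x^2 - 5*x + 6)/(x + 4)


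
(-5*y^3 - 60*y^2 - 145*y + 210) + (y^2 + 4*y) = -5*y^3 - 59*y^2 - 141*y + 210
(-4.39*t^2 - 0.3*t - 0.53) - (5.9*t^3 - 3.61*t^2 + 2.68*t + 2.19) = -5.9*t^3 - 0.78*t^2 - 2.98*t - 2.72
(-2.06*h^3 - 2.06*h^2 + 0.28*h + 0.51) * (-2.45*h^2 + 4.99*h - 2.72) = 5.047*h^5 - 5.2324*h^4 - 5.3622*h^3 + 5.7509*h^2 + 1.7833*h - 1.3872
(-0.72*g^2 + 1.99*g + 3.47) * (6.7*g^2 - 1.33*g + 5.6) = -4.824*g^4 + 14.2906*g^3 + 16.5703*g^2 + 6.5289*g + 19.432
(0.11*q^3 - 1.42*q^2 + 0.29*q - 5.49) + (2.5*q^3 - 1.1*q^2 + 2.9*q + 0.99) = 2.61*q^3 - 2.52*q^2 + 3.19*q - 4.5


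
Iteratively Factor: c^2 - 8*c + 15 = (c - 3)*(c - 5)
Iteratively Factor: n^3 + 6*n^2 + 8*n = (n + 4)*(n^2 + 2*n) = (n + 2)*(n + 4)*(n)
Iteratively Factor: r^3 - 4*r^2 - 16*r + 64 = (r - 4)*(r^2 - 16) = (r - 4)*(r + 4)*(r - 4)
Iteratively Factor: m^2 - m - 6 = (m + 2)*(m - 3)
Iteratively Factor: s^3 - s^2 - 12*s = (s + 3)*(s^2 - 4*s) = (s - 4)*(s + 3)*(s)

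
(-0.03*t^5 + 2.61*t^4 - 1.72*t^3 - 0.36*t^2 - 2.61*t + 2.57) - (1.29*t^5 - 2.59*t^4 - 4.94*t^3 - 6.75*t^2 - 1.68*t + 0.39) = -1.32*t^5 + 5.2*t^4 + 3.22*t^3 + 6.39*t^2 - 0.93*t + 2.18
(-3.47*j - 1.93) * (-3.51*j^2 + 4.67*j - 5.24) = 12.1797*j^3 - 9.4306*j^2 + 9.1697*j + 10.1132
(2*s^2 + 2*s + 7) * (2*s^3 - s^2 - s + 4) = 4*s^5 + 2*s^4 + 10*s^3 - s^2 + s + 28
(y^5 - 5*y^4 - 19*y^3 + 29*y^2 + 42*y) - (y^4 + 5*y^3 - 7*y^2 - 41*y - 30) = y^5 - 6*y^4 - 24*y^3 + 36*y^2 + 83*y + 30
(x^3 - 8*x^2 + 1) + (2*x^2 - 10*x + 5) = x^3 - 6*x^2 - 10*x + 6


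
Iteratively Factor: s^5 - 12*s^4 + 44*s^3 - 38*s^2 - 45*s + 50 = (s - 5)*(s^4 - 7*s^3 + 9*s^2 + 7*s - 10) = (s - 5)*(s + 1)*(s^3 - 8*s^2 + 17*s - 10) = (s - 5)^2*(s + 1)*(s^2 - 3*s + 2) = (s - 5)^2*(s - 1)*(s + 1)*(s - 2)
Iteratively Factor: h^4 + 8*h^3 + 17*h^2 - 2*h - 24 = (h - 1)*(h^3 + 9*h^2 + 26*h + 24) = (h - 1)*(h + 3)*(h^2 + 6*h + 8) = (h - 1)*(h + 2)*(h + 3)*(h + 4)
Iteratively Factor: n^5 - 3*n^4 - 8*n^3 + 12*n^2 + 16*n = (n)*(n^4 - 3*n^3 - 8*n^2 + 12*n + 16) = n*(n - 4)*(n^3 + n^2 - 4*n - 4) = n*(n - 4)*(n + 1)*(n^2 - 4) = n*(n - 4)*(n - 2)*(n + 1)*(n + 2)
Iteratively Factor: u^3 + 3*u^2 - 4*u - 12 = (u + 3)*(u^2 - 4) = (u - 2)*(u + 3)*(u + 2)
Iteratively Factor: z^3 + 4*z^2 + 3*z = (z)*(z^2 + 4*z + 3) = z*(z + 3)*(z + 1)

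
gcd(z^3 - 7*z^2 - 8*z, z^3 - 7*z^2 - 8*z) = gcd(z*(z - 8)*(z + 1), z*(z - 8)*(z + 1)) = z^3 - 7*z^2 - 8*z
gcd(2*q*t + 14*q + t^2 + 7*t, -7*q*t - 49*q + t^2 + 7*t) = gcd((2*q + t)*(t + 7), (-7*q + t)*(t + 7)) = t + 7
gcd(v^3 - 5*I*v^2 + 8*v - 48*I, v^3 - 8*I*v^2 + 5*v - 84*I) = v^2 - I*v + 12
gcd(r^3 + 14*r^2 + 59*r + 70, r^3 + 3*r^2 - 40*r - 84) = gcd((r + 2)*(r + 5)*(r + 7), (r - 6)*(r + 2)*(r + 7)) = r^2 + 9*r + 14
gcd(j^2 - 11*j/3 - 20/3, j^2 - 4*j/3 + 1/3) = 1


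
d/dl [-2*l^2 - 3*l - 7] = -4*l - 3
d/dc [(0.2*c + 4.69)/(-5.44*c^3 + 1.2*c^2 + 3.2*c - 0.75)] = (2.176*c^3 + 76.3008*c^2 - 11.256*c - 15.158)/(29.5936*c^6 - 13.056*c^5 - 33.376*c^4 + 15.84*c^3 + 8.44*c^2 - 4.8*c + 0.5625)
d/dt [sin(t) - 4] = cos(t)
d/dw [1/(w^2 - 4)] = -2*w/(w^2 - 4)^2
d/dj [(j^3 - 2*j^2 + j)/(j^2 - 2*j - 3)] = (j^4 - 4*j^3 - 6*j^2 + 12*j - 3)/(j^4 - 4*j^3 - 2*j^2 + 12*j + 9)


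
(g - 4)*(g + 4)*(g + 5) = g^3 + 5*g^2 - 16*g - 80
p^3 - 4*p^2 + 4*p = p*(p - 2)^2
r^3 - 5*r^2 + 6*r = r*(r - 3)*(r - 2)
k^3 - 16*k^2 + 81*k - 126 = (k - 7)*(k - 6)*(k - 3)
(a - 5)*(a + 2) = a^2 - 3*a - 10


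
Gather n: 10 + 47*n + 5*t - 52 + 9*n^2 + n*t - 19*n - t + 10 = 9*n^2 + n*(t + 28) + 4*t - 32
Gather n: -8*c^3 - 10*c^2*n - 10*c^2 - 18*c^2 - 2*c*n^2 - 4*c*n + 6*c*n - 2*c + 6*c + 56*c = -8*c^3 - 28*c^2 - 2*c*n^2 + 60*c + n*(-10*c^2 + 2*c)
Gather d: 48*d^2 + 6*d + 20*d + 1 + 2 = 48*d^2 + 26*d + 3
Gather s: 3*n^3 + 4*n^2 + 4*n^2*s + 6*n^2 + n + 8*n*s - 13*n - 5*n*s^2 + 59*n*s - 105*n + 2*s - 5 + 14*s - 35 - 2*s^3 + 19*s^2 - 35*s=3*n^3 + 10*n^2 - 117*n - 2*s^3 + s^2*(19 - 5*n) + s*(4*n^2 + 67*n - 19) - 40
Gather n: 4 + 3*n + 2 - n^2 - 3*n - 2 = 4 - n^2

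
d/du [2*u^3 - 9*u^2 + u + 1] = 6*u^2 - 18*u + 1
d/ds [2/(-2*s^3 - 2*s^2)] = (3*s + 2)/(s^3*(s + 1)^2)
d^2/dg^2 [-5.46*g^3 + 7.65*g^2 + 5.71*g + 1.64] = 15.3 - 32.76*g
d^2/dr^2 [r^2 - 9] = 2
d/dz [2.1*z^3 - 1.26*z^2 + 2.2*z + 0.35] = 6.3*z^2 - 2.52*z + 2.2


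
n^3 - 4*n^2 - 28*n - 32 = (n - 8)*(n + 2)^2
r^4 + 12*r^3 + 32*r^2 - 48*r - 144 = (r - 2)*(r + 2)*(r + 6)^2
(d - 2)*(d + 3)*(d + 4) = d^3 + 5*d^2 - 2*d - 24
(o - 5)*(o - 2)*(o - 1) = o^3 - 8*o^2 + 17*o - 10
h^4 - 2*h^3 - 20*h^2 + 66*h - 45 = (h - 3)^2*(h - 1)*(h + 5)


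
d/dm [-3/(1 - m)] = -3/(m - 1)^2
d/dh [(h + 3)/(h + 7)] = 4/(h + 7)^2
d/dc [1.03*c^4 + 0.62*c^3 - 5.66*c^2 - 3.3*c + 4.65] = 4.12*c^3 + 1.86*c^2 - 11.32*c - 3.3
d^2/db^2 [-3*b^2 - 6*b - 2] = -6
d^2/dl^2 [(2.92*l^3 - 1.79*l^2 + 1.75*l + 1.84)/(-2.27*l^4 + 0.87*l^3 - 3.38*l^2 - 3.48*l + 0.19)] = (-30.092936*l^9 + 55.342146*l^8 + 5.00262599999996*l^7 + 146.674818*l^6 - 232.447734*l^5 - 100.16958*l^4 - 157.974286*l^3 - 80.271024*l^2 - 135.407556*l - 49.11453)/(11.697083*l^12 - 13.449069*l^11 + 57.404895*l^10 + 13.086801*l^9 + 41.302065*l^8 + 140.539626*l^7 + 50.508371*l^6 + 82.009332*l^5 + 119.984853*l^4 + 28.640835*l^3 - 6.536874*l^2 + 0.376884*l - 0.006859)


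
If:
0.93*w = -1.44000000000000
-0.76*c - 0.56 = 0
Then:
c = -0.74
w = -1.55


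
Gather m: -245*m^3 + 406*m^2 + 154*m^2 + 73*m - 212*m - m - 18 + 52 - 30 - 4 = -245*m^3 + 560*m^2 - 140*m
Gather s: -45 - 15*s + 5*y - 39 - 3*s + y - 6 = -18*s + 6*y - 90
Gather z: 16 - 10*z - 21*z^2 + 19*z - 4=-21*z^2 + 9*z + 12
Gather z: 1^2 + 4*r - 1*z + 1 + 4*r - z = 8*r - 2*z + 2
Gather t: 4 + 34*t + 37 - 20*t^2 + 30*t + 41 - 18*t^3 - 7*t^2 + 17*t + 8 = -18*t^3 - 27*t^2 + 81*t + 90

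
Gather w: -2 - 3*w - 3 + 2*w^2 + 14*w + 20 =2*w^2 + 11*w + 15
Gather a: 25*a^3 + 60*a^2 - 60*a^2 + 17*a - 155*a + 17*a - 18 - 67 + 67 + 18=25*a^3 - 121*a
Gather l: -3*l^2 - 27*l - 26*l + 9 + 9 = -3*l^2 - 53*l + 18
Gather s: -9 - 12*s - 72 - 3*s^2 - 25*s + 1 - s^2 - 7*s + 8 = -4*s^2 - 44*s - 72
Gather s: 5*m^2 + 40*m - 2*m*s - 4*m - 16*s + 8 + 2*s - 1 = 5*m^2 + 36*m + s*(-2*m - 14) + 7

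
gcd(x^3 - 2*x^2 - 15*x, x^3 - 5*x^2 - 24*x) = x^2 + 3*x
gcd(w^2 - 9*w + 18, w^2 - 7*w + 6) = w - 6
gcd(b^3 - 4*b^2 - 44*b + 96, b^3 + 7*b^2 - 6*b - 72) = b + 6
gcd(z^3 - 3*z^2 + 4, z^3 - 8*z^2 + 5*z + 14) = z^2 - z - 2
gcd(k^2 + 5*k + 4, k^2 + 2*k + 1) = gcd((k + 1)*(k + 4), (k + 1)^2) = k + 1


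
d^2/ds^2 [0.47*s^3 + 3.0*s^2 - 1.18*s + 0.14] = 2.82*s + 6.0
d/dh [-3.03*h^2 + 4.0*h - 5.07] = 4.0 - 6.06*h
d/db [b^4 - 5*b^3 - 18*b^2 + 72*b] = 4*b^3 - 15*b^2 - 36*b + 72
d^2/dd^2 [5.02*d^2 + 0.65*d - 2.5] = 10.0400000000000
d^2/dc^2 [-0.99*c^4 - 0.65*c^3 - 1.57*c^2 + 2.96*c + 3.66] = -11.88*c^2 - 3.9*c - 3.14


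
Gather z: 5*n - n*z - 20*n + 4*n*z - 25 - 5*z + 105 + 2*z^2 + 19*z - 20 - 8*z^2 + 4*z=-15*n - 6*z^2 + z*(3*n + 18) + 60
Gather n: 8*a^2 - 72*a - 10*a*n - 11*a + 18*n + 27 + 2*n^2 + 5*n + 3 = 8*a^2 - 83*a + 2*n^2 + n*(23 - 10*a) + 30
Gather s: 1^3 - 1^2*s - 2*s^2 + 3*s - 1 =-2*s^2 + 2*s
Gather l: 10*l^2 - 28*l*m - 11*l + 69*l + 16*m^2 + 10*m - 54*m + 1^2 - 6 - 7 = 10*l^2 + l*(58 - 28*m) + 16*m^2 - 44*m - 12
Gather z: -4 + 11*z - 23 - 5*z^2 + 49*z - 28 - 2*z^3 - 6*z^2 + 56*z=-2*z^3 - 11*z^2 + 116*z - 55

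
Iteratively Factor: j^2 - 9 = (j - 3)*(j + 3)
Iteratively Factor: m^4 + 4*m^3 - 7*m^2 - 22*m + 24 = (m - 1)*(m^3 + 5*m^2 - 2*m - 24) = (m - 2)*(m - 1)*(m^2 + 7*m + 12) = (m - 2)*(m - 1)*(m + 3)*(m + 4)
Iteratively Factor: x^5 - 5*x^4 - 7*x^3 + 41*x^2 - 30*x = (x - 5)*(x^4 - 7*x^2 + 6*x) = (x - 5)*(x - 2)*(x^3 + 2*x^2 - 3*x) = x*(x - 5)*(x - 2)*(x^2 + 2*x - 3) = x*(x - 5)*(x - 2)*(x - 1)*(x + 3)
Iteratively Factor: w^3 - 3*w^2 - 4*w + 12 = (w - 2)*(w^2 - w - 6) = (w - 2)*(w + 2)*(w - 3)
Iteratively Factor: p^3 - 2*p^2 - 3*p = (p - 3)*(p^2 + p) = (p - 3)*(p + 1)*(p)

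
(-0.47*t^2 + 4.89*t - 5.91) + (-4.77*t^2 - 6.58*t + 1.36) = -5.24*t^2 - 1.69*t - 4.55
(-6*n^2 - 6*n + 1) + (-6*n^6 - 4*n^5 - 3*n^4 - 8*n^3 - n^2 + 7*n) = -6*n^6 - 4*n^5 - 3*n^4 - 8*n^3 - 7*n^2 + n + 1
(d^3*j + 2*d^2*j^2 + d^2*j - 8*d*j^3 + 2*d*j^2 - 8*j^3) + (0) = d^3*j + 2*d^2*j^2 + d^2*j - 8*d*j^3 + 2*d*j^2 - 8*j^3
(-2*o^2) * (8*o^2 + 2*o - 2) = -16*o^4 - 4*o^3 + 4*o^2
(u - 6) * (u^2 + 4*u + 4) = u^3 - 2*u^2 - 20*u - 24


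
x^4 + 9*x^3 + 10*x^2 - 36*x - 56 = (x - 2)*(x + 2)^2*(x + 7)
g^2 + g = g*(g + 1)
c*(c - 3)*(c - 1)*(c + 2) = c^4 - 2*c^3 - 5*c^2 + 6*c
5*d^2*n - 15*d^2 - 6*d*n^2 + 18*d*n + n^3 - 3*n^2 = (-5*d + n)*(-d + n)*(n - 3)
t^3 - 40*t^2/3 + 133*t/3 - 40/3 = (t - 8)*(t - 5)*(t - 1/3)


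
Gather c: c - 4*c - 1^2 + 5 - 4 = -3*c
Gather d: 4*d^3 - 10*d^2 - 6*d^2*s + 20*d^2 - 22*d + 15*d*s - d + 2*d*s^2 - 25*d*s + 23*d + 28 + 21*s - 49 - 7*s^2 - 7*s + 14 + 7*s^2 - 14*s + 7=4*d^3 + d^2*(10 - 6*s) + d*(2*s^2 - 10*s)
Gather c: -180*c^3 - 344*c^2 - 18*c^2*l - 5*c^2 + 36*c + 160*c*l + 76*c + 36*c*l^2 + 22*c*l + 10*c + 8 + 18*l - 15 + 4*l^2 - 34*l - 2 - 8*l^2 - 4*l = -180*c^3 + c^2*(-18*l - 349) + c*(36*l^2 + 182*l + 122) - 4*l^2 - 20*l - 9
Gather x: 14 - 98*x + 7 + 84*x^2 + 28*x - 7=84*x^2 - 70*x + 14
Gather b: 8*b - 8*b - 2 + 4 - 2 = 0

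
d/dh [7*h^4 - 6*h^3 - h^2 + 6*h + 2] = 28*h^3 - 18*h^2 - 2*h + 6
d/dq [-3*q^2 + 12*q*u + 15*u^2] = -6*q + 12*u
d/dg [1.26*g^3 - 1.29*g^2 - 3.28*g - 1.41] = 3.78*g^2 - 2.58*g - 3.28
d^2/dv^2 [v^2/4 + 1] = 1/2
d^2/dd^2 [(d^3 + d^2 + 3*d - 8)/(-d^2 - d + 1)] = 8*(-d^3 + 6*d^2 + 3*d + 3)/(d^6 + 3*d^5 - 5*d^3 + 3*d - 1)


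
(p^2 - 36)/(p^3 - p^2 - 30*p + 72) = (p - 6)/(p^2 - 7*p + 12)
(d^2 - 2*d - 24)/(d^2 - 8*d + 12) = (d + 4)/(d - 2)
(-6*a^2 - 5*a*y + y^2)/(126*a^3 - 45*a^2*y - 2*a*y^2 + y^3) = (a + y)/(-21*a^2 + 4*a*y + y^2)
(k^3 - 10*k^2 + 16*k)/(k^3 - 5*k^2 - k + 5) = k*(k^2 - 10*k + 16)/(k^3 - 5*k^2 - k + 5)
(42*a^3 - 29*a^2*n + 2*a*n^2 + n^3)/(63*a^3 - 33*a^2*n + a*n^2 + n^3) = (2*a - n)/(3*a - n)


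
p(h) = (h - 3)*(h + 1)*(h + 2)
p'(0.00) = -7.00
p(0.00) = -6.00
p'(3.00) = 20.00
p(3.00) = 0.00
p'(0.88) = -4.68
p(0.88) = -11.48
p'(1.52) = -0.07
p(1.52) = -13.13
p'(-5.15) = 72.57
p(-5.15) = -106.54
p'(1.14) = -3.10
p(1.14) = -12.50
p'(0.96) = -4.24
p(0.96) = -11.84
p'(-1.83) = 3.05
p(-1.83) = 0.68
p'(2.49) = 11.60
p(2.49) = -7.99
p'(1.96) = 4.52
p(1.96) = -12.19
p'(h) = (h - 3)*(h + 1) + (h - 3)*(h + 2) + (h + 1)*(h + 2) = 3*h^2 - 7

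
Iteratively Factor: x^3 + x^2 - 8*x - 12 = (x + 2)*(x^2 - x - 6) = (x - 3)*(x + 2)*(x + 2)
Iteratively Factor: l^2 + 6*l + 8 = (l + 4)*(l + 2)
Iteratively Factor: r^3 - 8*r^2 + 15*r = (r - 3)*(r^2 - 5*r) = r*(r - 3)*(r - 5)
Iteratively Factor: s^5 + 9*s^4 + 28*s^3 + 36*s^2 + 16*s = (s + 2)*(s^4 + 7*s^3 + 14*s^2 + 8*s) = (s + 2)*(s + 4)*(s^3 + 3*s^2 + 2*s) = s*(s + 2)*(s + 4)*(s^2 + 3*s + 2) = s*(s + 1)*(s + 2)*(s + 4)*(s + 2)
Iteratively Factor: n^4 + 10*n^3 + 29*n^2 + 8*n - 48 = (n + 3)*(n^3 + 7*n^2 + 8*n - 16) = (n + 3)*(n + 4)*(n^2 + 3*n - 4) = (n - 1)*(n + 3)*(n + 4)*(n + 4)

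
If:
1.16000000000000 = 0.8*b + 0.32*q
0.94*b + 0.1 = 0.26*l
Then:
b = 1.45 - 0.4*q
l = 5.62692307692308 - 1.44615384615385*q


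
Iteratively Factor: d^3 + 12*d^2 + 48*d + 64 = (d + 4)*(d^2 + 8*d + 16) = (d + 4)^2*(d + 4)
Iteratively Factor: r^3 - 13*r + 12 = (r + 4)*(r^2 - 4*r + 3) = (r - 1)*(r + 4)*(r - 3)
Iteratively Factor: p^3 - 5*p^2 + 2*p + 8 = (p + 1)*(p^2 - 6*p + 8) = (p - 4)*(p + 1)*(p - 2)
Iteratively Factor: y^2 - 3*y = (y)*(y - 3)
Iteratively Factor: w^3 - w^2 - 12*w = (w - 4)*(w^2 + 3*w) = (w - 4)*(w + 3)*(w)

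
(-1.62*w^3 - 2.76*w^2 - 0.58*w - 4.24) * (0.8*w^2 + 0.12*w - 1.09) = -1.296*w^5 - 2.4024*w^4 + 0.9706*w^3 - 0.4532*w^2 + 0.1234*w + 4.6216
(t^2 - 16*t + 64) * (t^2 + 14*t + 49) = t^4 - 2*t^3 - 111*t^2 + 112*t + 3136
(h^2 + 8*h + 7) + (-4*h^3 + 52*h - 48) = -4*h^3 + h^2 + 60*h - 41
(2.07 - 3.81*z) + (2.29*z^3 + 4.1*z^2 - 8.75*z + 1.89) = 2.29*z^3 + 4.1*z^2 - 12.56*z + 3.96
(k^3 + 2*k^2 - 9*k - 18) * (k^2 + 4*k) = k^5 + 6*k^4 - k^3 - 54*k^2 - 72*k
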